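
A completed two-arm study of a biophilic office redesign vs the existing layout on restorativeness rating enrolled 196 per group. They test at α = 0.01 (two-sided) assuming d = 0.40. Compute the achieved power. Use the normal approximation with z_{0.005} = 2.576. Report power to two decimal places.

For two equal groups, power = Φ(d·√(n/2) − z_{α/2}).
d·√(n/2) = 0.40 × √(196/2) = 0.40 × 9.899 = 3.960.
z_β = 3.960 − 2.576 = 1.384.
Power = Φ(1.384) = 0.917.

power ≈ 0.92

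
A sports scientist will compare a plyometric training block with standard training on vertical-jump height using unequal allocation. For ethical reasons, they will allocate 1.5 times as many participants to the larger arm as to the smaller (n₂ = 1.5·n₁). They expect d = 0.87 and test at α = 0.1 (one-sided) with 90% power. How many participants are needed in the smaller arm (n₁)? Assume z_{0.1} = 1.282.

n₁ = 15

With allocation ratio k = n₂/n₁ = 1.5, Var(x̄₁−x̄₂) = σ²(1/n₁ + 1/(k·n₁)) = σ²·(k+1)/(k·n₁).
So n₁ = (1 + 1/k)·((z_{α} + z_β)/d)² = 1.667 × (2.564/0.87)².
n₁ = 1.667 × 8.69 = 14.5.
Round up: n₁ = 15, giving n₂ = ⌈1.5 × 15⌉ = ⌈22.5⌉ = 23.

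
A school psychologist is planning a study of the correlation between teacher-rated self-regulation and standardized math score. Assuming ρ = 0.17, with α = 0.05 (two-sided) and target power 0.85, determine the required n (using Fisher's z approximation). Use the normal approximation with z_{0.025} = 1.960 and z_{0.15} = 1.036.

Fisher's z: C = ½·ln((1+r)/(1−r)) = ½·ln(1.4096) = 0.1717.
n = ((z_{α/2} + z_β)/C)² + 3.
(1.960 + 1.036) / 0.1717 = 2.996 / 0.1717 = 17.449.
n = 17.449² + 3 = 304.47 + 3 = 307.5.
Round up.

n = 308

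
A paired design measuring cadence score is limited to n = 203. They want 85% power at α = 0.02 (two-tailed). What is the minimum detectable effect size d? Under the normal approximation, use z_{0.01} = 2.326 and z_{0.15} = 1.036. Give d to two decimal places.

For a single sample (or paired design) of n = 203: d_min = (z_{α/2} + z_β)/√n.
z-sum = 2.326 + 1.036 = 3.362.
d_min = 3.362 / √203 = 3.362 / 14.248 = 0.236.

d_min ≈ 0.24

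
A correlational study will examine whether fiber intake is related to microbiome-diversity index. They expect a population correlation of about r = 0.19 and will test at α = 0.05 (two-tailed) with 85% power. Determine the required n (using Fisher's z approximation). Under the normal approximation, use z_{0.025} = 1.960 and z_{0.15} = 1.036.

n = 246

Fisher's z: C = ½·ln((1+r)/(1−r)) = ½·ln(1.4691) = 0.1923.
n = ((z_{α/2} + z_β)/C)² + 3.
(1.960 + 1.036) / 0.1923 = 2.996 / 0.1923 = 15.580.
n = 15.580² + 3 = 242.73 + 3 = 245.7.
Round up.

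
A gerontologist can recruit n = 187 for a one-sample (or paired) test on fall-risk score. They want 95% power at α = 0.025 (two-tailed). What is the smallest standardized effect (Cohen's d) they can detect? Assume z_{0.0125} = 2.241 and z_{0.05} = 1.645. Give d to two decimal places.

d_min ≈ 0.28

For a single sample (or paired design) of n = 187: d_min = (z_{α/2} + z_β)/√n.
z-sum = 2.241 + 1.645 = 3.886.
d_min = 3.886 / √187 = 3.886 / 13.675 = 0.284.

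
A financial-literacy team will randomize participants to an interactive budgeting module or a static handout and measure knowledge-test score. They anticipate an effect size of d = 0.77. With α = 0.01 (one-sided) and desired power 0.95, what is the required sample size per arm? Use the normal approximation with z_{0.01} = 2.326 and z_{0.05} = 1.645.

For two independent groups with equal n: n = 2·((z_{α} + z_β) / d)².
z_{α} + z_β = 2.326 + 1.645 = 3.971.
n = 2 × (3.971 / 0.77)² = 2 × 5.157² = 2 × 26.60 = 53.2.
Round up to the next whole participant.

n = 54 per group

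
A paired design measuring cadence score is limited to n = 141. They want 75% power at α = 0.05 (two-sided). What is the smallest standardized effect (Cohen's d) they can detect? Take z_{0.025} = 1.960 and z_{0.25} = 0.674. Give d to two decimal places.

For a single sample (or paired design) of n = 141: d_min = (z_{α/2} + z_β)/√n.
z-sum = 1.960 + 0.674 = 2.634.
d_min = 2.634 / √141 = 2.634 / 11.874 = 0.222.

d_min ≈ 0.22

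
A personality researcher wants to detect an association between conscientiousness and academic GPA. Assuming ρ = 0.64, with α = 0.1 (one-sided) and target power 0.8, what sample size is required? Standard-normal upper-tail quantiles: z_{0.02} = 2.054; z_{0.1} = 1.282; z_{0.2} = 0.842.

Fisher's z: C = ½·ln((1+r)/(1−r)) = ½·ln(4.5556) = 0.7582.
n = ((z_{α} + z_β)/C)² + 3.
(1.282 + 0.842) / 0.7582 = 2.124 / 0.7582 = 2.801.
n = 2.801² + 3 = 7.85 + 3 = 10.8.
Round up.

n = 11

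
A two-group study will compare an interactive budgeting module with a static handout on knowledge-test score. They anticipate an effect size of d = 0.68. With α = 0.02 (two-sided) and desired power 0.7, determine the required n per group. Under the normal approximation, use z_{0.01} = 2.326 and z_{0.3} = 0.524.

For two independent groups with equal n: n = 2·((z_{α/2} + z_β) / d)².
z_{α/2} + z_β = 2.326 + 0.524 = 2.850.
n = 2 × (2.850 / 0.68)² = 2 × 4.191² = 2 × 17.57 = 35.1.
Round up to the next whole participant.

n = 36 per group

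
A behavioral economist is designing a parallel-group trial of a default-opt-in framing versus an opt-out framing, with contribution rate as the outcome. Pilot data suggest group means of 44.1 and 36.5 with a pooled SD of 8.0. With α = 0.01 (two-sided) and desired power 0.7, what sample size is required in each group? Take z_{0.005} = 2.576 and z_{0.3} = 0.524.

Cohen's d = |M₁ − M₂| / SD_pooled = |44.1 − 36.5| / 8.0 = 7.6 / 8.0 = 0.950.
For two independent groups with equal n: n = 2·((z_{α/2} + z_β) / d)².
z_{α/2} + z_β = 2.576 + 0.524 = 3.100.
n = 2 × (3.100 / 0.950)² = 2 × 3.263² = 2 × 10.65 = 21.3.
Round up to the next whole participant.

n = 22 per group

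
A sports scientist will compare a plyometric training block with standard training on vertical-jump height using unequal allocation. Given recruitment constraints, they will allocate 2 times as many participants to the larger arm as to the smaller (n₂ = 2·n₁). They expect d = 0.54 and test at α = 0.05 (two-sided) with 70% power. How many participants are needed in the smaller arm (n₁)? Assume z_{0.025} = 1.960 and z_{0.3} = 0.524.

With allocation ratio k = n₂/n₁ = 2, Var(x̄₁−x̄₂) = σ²(1/n₁ + 1/(k·n₁)) = σ²·(k+1)/(k·n₁).
So n₁ = (1 + 1/k)·((z_{α/2} + z_β)/d)² = 1.500 × (2.484/0.54)².
n₁ = 1.500 × 21.16 = 31.7.
Round up: n₁ = 32, giving n₂ = 2 × 32 = 64.

n₁ = 32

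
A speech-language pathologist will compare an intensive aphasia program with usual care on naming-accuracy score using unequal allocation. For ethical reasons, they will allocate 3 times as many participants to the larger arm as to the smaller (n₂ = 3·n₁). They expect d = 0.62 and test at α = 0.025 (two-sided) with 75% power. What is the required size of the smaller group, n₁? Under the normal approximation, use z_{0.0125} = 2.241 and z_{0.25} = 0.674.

With allocation ratio k = n₂/n₁ = 3, Var(x̄₁−x̄₂) = σ²(1/n₁ + 1/(k·n₁)) = σ²·(k+1)/(k·n₁).
So n₁ = (1 + 1/k)·((z_{α/2} + z_β)/d)² = 1.333 × (2.915/0.62)².
n₁ = 1.333 × 22.11 = 29.5.
Round up: n₁ = 30, giving n₂ = 3 × 30 = 90.

n₁ = 30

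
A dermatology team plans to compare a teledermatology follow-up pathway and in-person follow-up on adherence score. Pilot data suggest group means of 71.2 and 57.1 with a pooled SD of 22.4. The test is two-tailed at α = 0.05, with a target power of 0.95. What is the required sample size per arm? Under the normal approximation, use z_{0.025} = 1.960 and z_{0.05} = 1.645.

Cohen's d = |M₁ − M₂| / SD_pooled = |71.2 − 57.1| / 22.4 = 14.1 / 22.4 = 0.629.
For two independent groups with equal n: n = 2·((z_{α/2} + z_β) / d)².
z_{α/2} + z_β = 1.960 + 1.645 = 3.605.
n = 2 × (3.605 / 0.629)² = 2 × 5.731² = 2 × 32.85 = 65.7.
Round up to the next whole participant.

n = 66 per group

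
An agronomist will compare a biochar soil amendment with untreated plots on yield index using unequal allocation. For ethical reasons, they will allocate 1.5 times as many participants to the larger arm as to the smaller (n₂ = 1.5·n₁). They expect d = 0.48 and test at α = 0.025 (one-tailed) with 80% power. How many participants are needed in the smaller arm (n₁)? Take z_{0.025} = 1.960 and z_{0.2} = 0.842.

With allocation ratio k = n₂/n₁ = 1.5, Var(x̄₁−x̄₂) = σ²(1/n₁ + 1/(k·n₁)) = σ²·(k+1)/(k·n₁).
So n₁ = (1 + 1/k)·((z_{α} + z_β)/d)² = 1.667 × (2.802/0.48)².
n₁ = 1.667 × 34.08 = 56.8.
Round up: n₁ = 57, giving n₂ = ⌈1.5 × 57⌉ = ⌈85.5⌉ = 86.

n₁ = 57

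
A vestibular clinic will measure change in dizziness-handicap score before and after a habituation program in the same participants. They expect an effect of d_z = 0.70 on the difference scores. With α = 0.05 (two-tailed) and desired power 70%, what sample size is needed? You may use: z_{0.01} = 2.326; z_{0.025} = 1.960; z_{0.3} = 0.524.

For a paired (one-sample on differences) test: n = ((z_{α/2} + z_β) / d)².
z_{α/2} + z_β = 1.960 + 0.524 = 2.484.
n = (2.484 / 0.70)² = 3.549² = 12.59.
Round up.

n = 13 pairs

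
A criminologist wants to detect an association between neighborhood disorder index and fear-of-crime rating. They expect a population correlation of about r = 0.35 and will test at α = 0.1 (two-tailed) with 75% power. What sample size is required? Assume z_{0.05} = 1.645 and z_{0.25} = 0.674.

Fisher's z: C = ½·ln((1+r)/(1−r)) = ½·ln(2.0769) = 0.3654.
n = ((z_{α/2} + z_β)/C)² + 3.
(1.645 + 0.674) / 0.3654 = 2.319 / 0.3654 = 6.346.
n = 6.346² + 3 = 40.28 + 3 = 43.3.
Round up.

n = 44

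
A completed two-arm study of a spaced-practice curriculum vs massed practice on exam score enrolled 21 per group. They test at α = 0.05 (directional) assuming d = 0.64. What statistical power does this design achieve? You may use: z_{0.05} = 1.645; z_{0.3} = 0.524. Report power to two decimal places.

For two equal groups, power = Φ(d·√(n/2) − z_{α}).
d·√(n/2) = 0.64 × √(21/2) = 0.64 × 3.240 = 2.074.
z_β = 2.074 − 1.645 = 0.429.
Power = Φ(0.429) = 0.666.

power ≈ 0.67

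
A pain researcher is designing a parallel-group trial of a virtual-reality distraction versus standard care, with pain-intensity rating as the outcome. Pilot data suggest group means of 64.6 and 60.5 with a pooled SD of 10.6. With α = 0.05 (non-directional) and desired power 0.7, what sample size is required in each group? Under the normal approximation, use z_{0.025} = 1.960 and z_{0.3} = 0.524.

Cohen's d = |M₁ − M₂| / SD_pooled = |64.6 − 60.5| / 10.6 = 4.1 / 10.6 = 0.387.
For two independent groups with equal n: n = 2·((z_{α/2} + z_β) / d)².
z_{α/2} + z_β = 1.960 + 0.524 = 2.484.
n = 2 × (2.484 / 0.387)² = 2 × 6.419² = 2 × 41.20 = 82.4.
Round up to the next whole participant.

n = 83 per group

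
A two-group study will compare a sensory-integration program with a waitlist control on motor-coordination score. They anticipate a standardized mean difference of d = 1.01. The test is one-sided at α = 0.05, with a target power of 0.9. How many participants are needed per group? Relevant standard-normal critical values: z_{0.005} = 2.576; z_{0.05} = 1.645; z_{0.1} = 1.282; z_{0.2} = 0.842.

n = 17 per group

For two independent groups with equal n: n = 2·((z_{α} + z_β) / d)².
z_{α} + z_β = 1.645 + 1.282 = 2.927.
n = 2 × (2.927 / 1.01)² = 2 × 2.898² = 2 × 8.40 = 16.8.
Round up to the next whole participant.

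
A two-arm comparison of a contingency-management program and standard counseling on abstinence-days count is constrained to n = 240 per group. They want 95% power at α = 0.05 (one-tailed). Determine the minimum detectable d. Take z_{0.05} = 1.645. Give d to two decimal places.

For two independent groups of n = 240 each: d_min = (z_{α} + z_β)·√(2/n).
z-sum = 1.645 + 1.645 = 3.290.
d_min = 3.290 × √(2/240) = 3.290 × 0.0913 = 0.300.

d_min ≈ 0.30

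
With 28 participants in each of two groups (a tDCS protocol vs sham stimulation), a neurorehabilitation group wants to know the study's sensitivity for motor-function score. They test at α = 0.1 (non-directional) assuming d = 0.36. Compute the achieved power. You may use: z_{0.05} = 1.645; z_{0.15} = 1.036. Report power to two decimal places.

power ≈ 0.38

For two equal groups, power = Φ(d·√(n/2) − z_{α/2}).
d·√(n/2) = 0.36 × √(28/2) = 0.36 × 3.742 = 1.347.
z_β = 1.347 − 1.645 = -0.298.
Power = Φ(-0.298) = 0.383.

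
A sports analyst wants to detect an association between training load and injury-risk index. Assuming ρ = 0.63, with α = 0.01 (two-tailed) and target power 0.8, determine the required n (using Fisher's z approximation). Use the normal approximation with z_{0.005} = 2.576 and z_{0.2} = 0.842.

n = 25

Fisher's z: C = ½·ln((1+r)/(1−r)) = ½·ln(4.4054) = 0.7414.
n = ((z_{α/2} + z_β)/C)² + 3.
(2.576 + 0.842) / 0.7414 = 3.418 / 0.7414 = 4.610.
n = 4.610² + 3 = 21.25 + 3 = 24.3.
Round up.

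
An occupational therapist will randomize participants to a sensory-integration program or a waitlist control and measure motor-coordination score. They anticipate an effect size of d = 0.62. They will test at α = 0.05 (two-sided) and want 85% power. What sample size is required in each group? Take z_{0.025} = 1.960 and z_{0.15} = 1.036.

For two independent groups with equal n: n = 2·((z_{α/2} + z_β) / d)².
z_{α/2} + z_β = 1.960 + 1.036 = 2.996.
n = 2 × (2.996 / 0.62)² = 2 × 4.832² = 2 × 23.35 = 46.7.
Round up to the next whole participant.

n = 47 per group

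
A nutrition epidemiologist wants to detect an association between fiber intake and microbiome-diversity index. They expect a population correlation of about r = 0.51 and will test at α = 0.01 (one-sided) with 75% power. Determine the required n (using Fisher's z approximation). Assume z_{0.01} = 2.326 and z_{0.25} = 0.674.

Fisher's z: C = ½·ln((1+r)/(1−r)) = ½·ln(3.0816) = 0.5627.
n = ((z_{α} + z_β)/C)² + 3.
(2.326 + 0.674) / 0.5627 = 3.000 / 0.5627 = 5.331.
n = 5.331² + 3 = 28.42 + 3 = 31.4.
Round up.

n = 32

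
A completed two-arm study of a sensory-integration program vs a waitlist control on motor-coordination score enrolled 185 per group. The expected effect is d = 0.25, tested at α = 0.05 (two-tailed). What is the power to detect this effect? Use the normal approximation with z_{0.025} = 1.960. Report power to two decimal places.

For two equal groups, power = Φ(d·√(n/2) − z_{α/2}).
d·√(n/2) = 0.25 × √(185/2) = 0.25 × 9.618 = 2.404.
z_β = 2.404 − 1.960 = 0.444.
Power = Φ(0.444) = 0.672.

power ≈ 0.67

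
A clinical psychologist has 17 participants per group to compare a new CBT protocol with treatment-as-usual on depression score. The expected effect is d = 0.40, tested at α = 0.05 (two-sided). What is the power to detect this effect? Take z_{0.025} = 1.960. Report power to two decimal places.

power ≈ 0.21

For two equal groups, power = Φ(d·√(n/2) − z_{α/2}).
d·√(n/2) = 0.40 × √(17/2) = 0.40 × 2.915 = 1.166.
z_β = 1.166 − 1.960 = -0.794.
Power = Φ(-0.794) = 0.214.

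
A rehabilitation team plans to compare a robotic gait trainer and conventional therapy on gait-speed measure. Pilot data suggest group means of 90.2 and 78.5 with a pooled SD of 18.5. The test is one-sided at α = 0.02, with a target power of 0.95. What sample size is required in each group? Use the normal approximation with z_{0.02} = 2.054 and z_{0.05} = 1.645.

n = 69 per group

Cohen's d = |M₁ − M₂| / SD_pooled = |90.2 − 78.5| / 18.5 = 11.7 / 18.5 = 0.632.
For two independent groups with equal n: n = 2·((z_{α} + z_β) / d)².
z_{α} + z_β = 2.054 + 1.645 = 3.699.
n = 2 × (3.699 / 0.632)² = 2 × 5.853² = 2 × 34.26 = 68.5.
Round up to the next whole participant.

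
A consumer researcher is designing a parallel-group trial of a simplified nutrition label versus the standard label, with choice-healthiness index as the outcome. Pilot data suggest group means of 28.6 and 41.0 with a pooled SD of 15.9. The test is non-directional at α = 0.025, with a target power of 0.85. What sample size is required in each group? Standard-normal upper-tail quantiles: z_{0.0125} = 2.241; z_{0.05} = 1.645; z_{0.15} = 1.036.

n = 36 per group

Cohen's d = |M₁ − M₂| / SD_pooled = |28.6 − 41.0| / 15.9 = 12.4 / 15.9 = 0.780.
For two independent groups with equal n: n = 2·((z_{α/2} + z_β) / d)².
z_{α/2} + z_β = 2.241 + 1.036 = 3.277.
n = 2 × (3.277 / 0.780)² = 2 × 4.201² = 2 × 17.65 = 35.3.
Round up to the next whole participant.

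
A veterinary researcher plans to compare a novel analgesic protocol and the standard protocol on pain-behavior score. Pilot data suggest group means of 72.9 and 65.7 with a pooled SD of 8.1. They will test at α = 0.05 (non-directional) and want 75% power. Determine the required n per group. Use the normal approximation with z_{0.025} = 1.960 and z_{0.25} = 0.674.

Cohen's d = |M₁ − M₂| / SD_pooled = |72.9 − 65.7| / 8.1 = 7.2 / 8.1 = 0.889.
For two independent groups with equal n: n = 2·((z_{α/2} + z_β) / d)².
z_{α/2} + z_β = 1.960 + 0.674 = 2.634.
n = 2 × (2.634 / 0.889)² = 2 × 2.963² = 2 × 8.78 = 17.6.
Round up to the next whole participant.

n = 18 per group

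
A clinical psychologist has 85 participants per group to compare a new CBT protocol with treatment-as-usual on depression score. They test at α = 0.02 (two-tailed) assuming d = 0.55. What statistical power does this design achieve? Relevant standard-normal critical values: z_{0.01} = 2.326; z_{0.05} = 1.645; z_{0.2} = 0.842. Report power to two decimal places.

For two equal groups, power = Φ(d·√(n/2) − z_{α/2}).
d·√(n/2) = 0.55 × √(85/2) = 0.55 × 6.519 = 3.586.
z_β = 3.586 − 2.326 = 1.260.
Power = Φ(1.260) = 0.896.

power ≈ 0.90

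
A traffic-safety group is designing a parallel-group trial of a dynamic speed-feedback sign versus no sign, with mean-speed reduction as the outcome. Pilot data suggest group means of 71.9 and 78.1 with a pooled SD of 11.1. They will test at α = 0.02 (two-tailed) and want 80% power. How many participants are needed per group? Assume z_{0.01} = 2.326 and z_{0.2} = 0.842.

n = 65 per group

Cohen's d = |M₁ − M₂| / SD_pooled = |71.9 − 78.1| / 11.1 = 6.2 / 11.1 = 0.559.
For two independent groups with equal n: n = 2·((z_{α/2} + z_β) / d)².
z_{α/2} + z_β = 2.326 + 0.842 = 3.168.
n = 2 × (3.168 / 0.559)² = 2 × 5.667² = 2 × 32.12 = 64.2.
Round up to the next whole participant.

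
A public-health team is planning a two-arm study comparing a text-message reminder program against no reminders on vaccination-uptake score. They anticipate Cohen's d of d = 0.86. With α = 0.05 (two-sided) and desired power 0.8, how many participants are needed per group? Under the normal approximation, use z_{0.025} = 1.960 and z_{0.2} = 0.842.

n = 22 per group

For two independent groups with equal n: n = 2·((z_{α/2} + z_β) / d)².
z_{α/2} + z_β = 1.960 + 0.842 = 2.802.
n = 2 × (2.802 / 0.86)² = 2 × 3.258² = 2 × 10.62 = 21.2.
Round up to the next whole participant.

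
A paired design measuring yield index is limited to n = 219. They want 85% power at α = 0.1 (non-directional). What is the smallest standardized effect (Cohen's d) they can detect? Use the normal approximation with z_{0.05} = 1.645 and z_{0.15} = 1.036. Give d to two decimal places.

d_min ≈ 0.18

For a single sample (or paired design) of n = 219: d_min = (z_{α/2} + z_β)/√n.
z-sum = 1.645 + 1.036 = 2.681.
d_min = 2.681 / √219 = 2.681 / 14.799 = 0.181.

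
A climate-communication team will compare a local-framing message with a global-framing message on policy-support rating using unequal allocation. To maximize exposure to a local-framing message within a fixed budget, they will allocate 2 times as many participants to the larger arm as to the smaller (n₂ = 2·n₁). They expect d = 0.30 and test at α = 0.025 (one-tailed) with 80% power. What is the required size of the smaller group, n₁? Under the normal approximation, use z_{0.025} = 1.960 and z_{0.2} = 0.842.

With allocation ratio k = n₂/n₁ = 2, Var(x̄₁−x̄₂) = σ²(1/n₁ + 1/(k·n₁)) = σ²·(k+1)/(k·n₁).
So n₁ = (1 + 1/k)·((z_{α} + z_β)/d)² = 1.500 × (2.802/0.30)².
n₁ = 1.500 × 87.24 = 130.9.
Round up: n₁ = 131, giving n₂ = 2 × 131 = 262.

n₁ = 131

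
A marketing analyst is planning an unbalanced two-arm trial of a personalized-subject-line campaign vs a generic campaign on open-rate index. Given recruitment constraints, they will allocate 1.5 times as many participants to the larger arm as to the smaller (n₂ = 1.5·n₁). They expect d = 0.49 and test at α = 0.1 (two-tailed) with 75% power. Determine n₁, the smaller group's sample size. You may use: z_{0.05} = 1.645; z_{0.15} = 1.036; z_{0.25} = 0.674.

n₁ = 38

With allocation ratio k = n₂/n₁ = 1.5, Var(x̄₁−x̄₂) = σ²(1/n₁ + 1/(k·n₁)) = σ²·(k+1)/(k·n₁).
So n₁ = (1 + 1/k)·((z_{α/2} + z_β)/d)² = 1.667 × (2.319/0.49)².
n₁ = 1.667 × 22.40 = 37.3.
Round up: n₁ = 38, giving n₂ = 1.5 × 38 = 57.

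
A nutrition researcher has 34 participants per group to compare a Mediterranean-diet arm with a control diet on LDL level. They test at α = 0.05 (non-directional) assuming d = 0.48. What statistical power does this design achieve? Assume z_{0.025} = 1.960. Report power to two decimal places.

power ≈ 0.51

For two equal groups, power = Φ(d·√(n/2) − z_{α/2}).
d·√(n/2) = 0.48 × √(34/2) = 0.48 × 4.123 = 1.979.
z_β = 1.979 − 1.960 = 0.019.
Power = Φ(0.019) = 0.508.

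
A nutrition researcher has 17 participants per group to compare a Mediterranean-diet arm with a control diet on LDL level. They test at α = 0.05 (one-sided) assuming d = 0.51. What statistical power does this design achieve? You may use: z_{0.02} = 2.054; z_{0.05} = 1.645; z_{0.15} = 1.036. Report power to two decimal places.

power ≈ 0.44

For two equal groups, power = Φ(d·√(n/2) − z_{α}).
d·√(n/2) = 0.51 × √(17/2) = 0.51 × 2.915 = 1.487.
z_β = 1.487 − 1.645 = -0.158.
Power = Φ(-0.158) = 0.437.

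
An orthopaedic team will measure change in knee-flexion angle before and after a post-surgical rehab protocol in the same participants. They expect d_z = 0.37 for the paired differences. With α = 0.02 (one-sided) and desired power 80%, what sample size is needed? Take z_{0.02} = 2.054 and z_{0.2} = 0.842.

n = 62 pairs

For a paired (one-sample on differences) test: n = ((z_{α} + z_β) / d)².
z_{α} + z_β = 2.054 + 0.842 = 2.896.
n = (2.896 / 0.37)² = 7.827² = 61.26.
Round up.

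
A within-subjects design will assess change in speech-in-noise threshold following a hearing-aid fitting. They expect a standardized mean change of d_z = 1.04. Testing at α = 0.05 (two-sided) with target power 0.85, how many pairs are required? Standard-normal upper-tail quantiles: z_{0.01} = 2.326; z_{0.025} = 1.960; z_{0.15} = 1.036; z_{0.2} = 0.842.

n = 9 pairs

For a paired (one-sample on differences) test: n = ((z_{α/2} + z_β) / d)².
z_{α/2} + z_β = 1.960 + 1.036 = 2.996.
n = (2.996 / 1.04)² = 2.881² = 8.30.
Round up.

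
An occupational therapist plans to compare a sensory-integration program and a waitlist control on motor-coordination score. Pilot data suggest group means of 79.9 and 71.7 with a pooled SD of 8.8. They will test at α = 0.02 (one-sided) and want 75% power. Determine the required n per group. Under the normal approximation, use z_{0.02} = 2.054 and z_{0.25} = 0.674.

Cohen's d = |M₁ − M₂| / SD_pooled = |79.9 − 71.7| / 8.8 = 8.2 / 8.8 = 0.932.
For two independent groups with equal n: n = 2·((z_{α} + z_β) / d)².
z_{α} + z_β = 2.054 + 0.674 = 2.728.
n = 2 × (2.728 / 0.932)² = 2 × 2.927² = 2 × 8.57 = 17.1.
Round up to the next whole participant.

n = 18 per group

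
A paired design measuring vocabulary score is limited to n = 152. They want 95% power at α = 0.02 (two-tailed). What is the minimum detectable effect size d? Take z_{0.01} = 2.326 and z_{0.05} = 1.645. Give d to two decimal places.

For a single sample (or paired design) of n = 152: d_min = (z_{α/2} + z_β)/√n.
z-sum = 2.326 + 1.645 = 3.971.
d_min = 3.971 / √152 = 3.971 / 12.329 = 0.322.

d_min ≈ 0.32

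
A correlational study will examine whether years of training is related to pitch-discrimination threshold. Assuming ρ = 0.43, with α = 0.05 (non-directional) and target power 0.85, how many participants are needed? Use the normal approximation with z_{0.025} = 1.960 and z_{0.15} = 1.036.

n = 46

Fisher's z: C = ½·ln((1+r)/(1−r)) = ½·ln(2.5088) = 0.4599.
n = ((z_{α/2} + z_β)/C)² + 3.
(1.960 + 1.036) / 0.4599 = 2.996 / 0.4599 = 6.514.
n = 6.514² + 3 = 42.44 + 3 = 45.4.
Round up.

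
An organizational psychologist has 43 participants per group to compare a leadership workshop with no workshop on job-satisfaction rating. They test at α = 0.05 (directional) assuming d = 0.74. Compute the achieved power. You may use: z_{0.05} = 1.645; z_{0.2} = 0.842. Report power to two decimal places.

power ≈ 0.96

For two equal groups, power = Φ(d·√(n/2) − z_{α}).
d·√(n/2) = 0.74 × √(43/2) = 0.74 × 4.637 = 3.431.
z_β = 3.431 − 1.645 = 1.786.
Power = Φ(1.786) = 0.963.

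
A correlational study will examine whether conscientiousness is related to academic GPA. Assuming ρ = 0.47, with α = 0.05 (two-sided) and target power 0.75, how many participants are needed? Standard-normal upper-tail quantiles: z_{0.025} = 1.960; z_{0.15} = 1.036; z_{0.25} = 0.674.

Fisher's z: C = ½·ln((1+r)/(1−r)) = ½·ln(2.7736) = 0.5101.
n = ((z_{α/2} + z_β)/C)² + 3.
(1.960 + 0.674) / 0.5101 = 2.634 / 0.5101 = 5.164.
n = 5.164² + 3 = 26.66 + 3 = 29.7.
Round up.

n = 30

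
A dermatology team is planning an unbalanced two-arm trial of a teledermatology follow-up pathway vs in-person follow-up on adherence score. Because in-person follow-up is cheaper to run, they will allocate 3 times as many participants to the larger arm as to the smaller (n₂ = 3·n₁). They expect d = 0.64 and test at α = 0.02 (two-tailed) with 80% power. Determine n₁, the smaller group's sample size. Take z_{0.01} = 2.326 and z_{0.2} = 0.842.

With allocation ratio k = n₂/n₁ = 3, Var(x̄₁−x̄₂) = σ²(1/n₁ + 1/(k·n₁)) = σ²·(k+1)/(k·n₁).
So n₁ = (1 + 1/k)·((z_{α/2} + z_β)/d)² = 1.333 × (3.168/0.64)².
n₁ = 1.333 × 24.50 = 32.7.
Round up: n₁ = 33, giving n₂ = 3 × 33 = 99.

n₁ = 33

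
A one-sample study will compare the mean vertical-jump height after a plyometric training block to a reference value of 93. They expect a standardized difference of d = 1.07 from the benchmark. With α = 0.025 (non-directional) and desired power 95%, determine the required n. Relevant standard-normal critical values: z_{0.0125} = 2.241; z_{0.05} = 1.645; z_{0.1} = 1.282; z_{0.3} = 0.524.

For a one-sample test: n = ((z_{α/2} + z_β) / d)².
z_{α/2} + z_β = 2.241 + 1.645 = 3.886.
n = (3.886 / 1.07)² = 3.632² = 13.19.
Round up.

n = 14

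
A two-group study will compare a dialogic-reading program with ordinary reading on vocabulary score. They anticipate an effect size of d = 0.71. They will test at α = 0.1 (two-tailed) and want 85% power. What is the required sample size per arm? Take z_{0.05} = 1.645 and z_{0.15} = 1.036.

For two independent groups with equal n: n = 2·((z_{α/2} + z_β) / d)².
z_{α/2} + z_β = 1.645 + 1.036 = 2.681.
n = 2 × (2.681 / 0.71)² = 2 × 3.776² = 2 × 14.26 = 28.5.
Round up to the next whole participant.

n = 29 per group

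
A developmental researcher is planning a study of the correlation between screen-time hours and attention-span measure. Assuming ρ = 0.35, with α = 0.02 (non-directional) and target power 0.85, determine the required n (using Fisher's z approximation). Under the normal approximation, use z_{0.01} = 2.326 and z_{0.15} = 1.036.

n = 88

Fisher's z: C = ½·ln((1+r)/(1−r)) = ½·ln(2.0769) = 0.3654.
n = ((z_{α/2} + z_β)/C)² + 3.
(2.326 + 1.036) / 0.3654 = 3.362 / 0.3654 = 9.201.
n = 9.201² + 3 = 84.66 + 3 = 87.7.
Round up.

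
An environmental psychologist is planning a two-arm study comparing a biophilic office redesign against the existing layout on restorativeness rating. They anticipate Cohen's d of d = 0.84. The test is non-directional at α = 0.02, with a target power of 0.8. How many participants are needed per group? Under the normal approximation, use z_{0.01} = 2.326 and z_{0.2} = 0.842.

For two independent groups with equal n: n = 2·((z_{α/2} + z_β) / d)².
z_{α/2} + z_β = 2.326 + 0.842 = 3.168.
n = 2 × (3.168 / 0.84)² = 2 × 3.771² = 2 × 14.22 = 28.4.
Round up to the next whole participant.

n = 29 per group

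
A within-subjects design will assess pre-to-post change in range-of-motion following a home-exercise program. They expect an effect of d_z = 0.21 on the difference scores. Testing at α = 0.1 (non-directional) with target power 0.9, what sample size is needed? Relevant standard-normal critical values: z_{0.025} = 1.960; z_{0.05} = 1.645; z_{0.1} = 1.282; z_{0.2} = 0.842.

For a paired (one-sample on differences) test: n = ((z_{α/2} + z_β) / d)².
z_{α/2} + z_β = 1.645 + 1.282 = 2.927.
n = (2.927 / 0.21)² = 13.938² = 194.27.
Round up.

n = 195 pairs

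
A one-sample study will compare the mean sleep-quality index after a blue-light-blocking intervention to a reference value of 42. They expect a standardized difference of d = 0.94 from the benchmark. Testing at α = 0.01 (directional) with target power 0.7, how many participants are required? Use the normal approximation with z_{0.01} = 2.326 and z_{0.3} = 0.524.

For a one-sample test: n = ((z_{α} + z_β) / d)².
z_{α} + z_β = 2.326 + 0.524 = 2.850.
n = (2.850 / 0.94)² = 3.032² = 9.19.
Round up.

n = 10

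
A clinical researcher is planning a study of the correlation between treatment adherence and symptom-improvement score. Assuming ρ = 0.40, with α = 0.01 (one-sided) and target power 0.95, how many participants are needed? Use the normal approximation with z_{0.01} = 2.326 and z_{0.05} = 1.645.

n = 91

Fisher's z: C = ½·ln((1+r)/(1−r)) = ½·ln(2.3333) = 0.4236.
n = ((z_{α} + z_β)/C)² + 3.
(2.326 + 1.645) / 0.4236 = 3.971 / 0.4236 = 9.374.
n = 9.374² + 3 = 87.88 + 3 = 90.9.
Round up.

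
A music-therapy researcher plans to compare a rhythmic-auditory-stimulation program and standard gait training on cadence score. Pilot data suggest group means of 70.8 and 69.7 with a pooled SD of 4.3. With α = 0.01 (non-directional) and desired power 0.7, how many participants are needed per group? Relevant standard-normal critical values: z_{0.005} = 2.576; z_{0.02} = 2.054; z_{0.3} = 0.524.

Cohen's d = |M₁ − M₂| / SD_pooled = |70.8 − 69.7| / 4.3 = 1.1 / 4.3 = 0.256.
For two independent groups with equal n: n = 2·((z_{α/2} + z_β) / d)².
z_{α/2} + z_β = 2.576 + 0.524 = 3.100.
n = 2 × (3.100 / 0.256)² = 2 × 12.109² = 2 × 146.64 = 293.3.
Round up to the next whole participant.

n = 294 per group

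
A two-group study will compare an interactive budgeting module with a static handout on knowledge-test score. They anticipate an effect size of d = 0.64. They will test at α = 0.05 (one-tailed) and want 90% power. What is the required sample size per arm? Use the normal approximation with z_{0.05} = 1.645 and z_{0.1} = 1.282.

For two independent groups with equal n: n = 2·((z_{α} + z_β) / d)².
z_{α} + z_β = 1.645 + 1.282 = 2.927.
n = 2 × (2.927 / 0.64)² = 2 × 4.573² = 2 × 20.92 = 41.8.
Round up to the next whole participant.

n = 42 per group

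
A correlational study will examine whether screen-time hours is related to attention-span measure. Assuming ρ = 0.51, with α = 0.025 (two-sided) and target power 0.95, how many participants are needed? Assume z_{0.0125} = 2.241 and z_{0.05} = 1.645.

n = 51

Fisher's z: C = ½·ln((1+r)/(1−r)) = ½·ln(3.0816) = 0.5627.
n = ((z_{α/2} + z_β)/C)² + 3.
(2.241 + 1.645) / 0.5627 = 3.886 / 0.5627 = 6.906.
n = 6.906² + 3 = 47.69 + 3 = 50.7.
Round up.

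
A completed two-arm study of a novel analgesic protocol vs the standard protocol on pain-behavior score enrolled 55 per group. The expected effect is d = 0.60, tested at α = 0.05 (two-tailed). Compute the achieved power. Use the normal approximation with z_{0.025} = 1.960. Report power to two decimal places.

power ≈ 0.88

For two equal groups, power = Φ(d·√(n/2) − z_{α/2}).
d·√(n/2) = 0.60 × √(55/2) = 0.60 × 5.244 = 3.146.
z_β = 3.146 − 1.960 = 1.186.
Power = Φ(1.186) = 0.882.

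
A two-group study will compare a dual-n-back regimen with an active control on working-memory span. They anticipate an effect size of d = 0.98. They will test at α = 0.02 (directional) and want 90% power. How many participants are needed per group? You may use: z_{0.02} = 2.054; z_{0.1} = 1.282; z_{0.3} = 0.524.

n = 24 per group

For two independent groups with equal n: n = 2·((z_{α} + z_β) / d)².
z_{α} + z_β = 2.054 + 1.282 = 3.336.
n = 2 × (3.336 / 0.98)² = 2 × 3.404² = 2 × 11.59 = 23.2.
Round up to the next whole participant.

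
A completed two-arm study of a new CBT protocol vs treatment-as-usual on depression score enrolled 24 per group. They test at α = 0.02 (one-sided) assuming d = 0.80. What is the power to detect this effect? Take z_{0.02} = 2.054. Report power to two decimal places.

power ≈ 0.76

For two equal groups, power = Φ(d·√(n/2) − z_{α}).
d·√(n/2) = 0.80 × √(24/2) = 0.80 × 3.464 = 2.771.
z_β = 2.771 − 2.054 = 0.717.
Power = Φ(0.717) = 0.763.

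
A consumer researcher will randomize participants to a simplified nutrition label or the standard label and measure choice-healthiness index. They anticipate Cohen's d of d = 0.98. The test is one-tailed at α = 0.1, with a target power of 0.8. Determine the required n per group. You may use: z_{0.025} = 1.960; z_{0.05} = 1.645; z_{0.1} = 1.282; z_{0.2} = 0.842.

For two independent groups with equal n: n = 2·((z_{α} + z_β) / d)².
z_{α} + z_β = 1.282 + 0.842 = 2.124.
n = 2 × (2.124 / 0.98)² = 2 × 2.167² = 2 × 4.70 = 9.4.
Round up to the next whole participant.

n = 10 per group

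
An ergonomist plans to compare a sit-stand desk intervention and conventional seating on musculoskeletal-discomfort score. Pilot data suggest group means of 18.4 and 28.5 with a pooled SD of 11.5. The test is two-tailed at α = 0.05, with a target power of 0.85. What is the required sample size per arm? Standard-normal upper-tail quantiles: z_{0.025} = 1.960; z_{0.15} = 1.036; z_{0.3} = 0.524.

n = 24 per group

Cohen's d = |M₁ − M₂| / SD_pooled = |18.4 − 28.5| / 11.5 = 10.1 / 11.5 = 0.878.
For two independent groups with equal n: n = 2·((z_{α/2} + z_β) / d)².
z_{α/2} + z_β = 1.960 + 1.036 = 2.996.
n = 2 × (2.996 / 0.878)² = 2 × 3.412² = 2 × 11.64 = 23.3.
Round up to the next whole participant.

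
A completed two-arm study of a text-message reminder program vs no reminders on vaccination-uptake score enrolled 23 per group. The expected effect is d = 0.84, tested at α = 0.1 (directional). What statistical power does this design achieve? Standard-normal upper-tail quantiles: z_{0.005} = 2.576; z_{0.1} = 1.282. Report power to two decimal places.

For two equal groups, power = Φ(d·√(n/2) − z_{α}).
d·√(n/2) = 0.84 × √(23/2) = 0.84 × 3.391 = 2.849.
z_β = 2.849 − 1.282 = 1.567.
Power = Φ(1.567) = 0.941.

power ≈ 0.94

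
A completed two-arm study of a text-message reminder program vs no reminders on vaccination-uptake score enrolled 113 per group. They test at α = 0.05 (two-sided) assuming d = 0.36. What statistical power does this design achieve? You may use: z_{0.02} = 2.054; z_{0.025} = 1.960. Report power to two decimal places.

power ≈ 0.77

For two equal groups, power = Φ(d·√(n/2) − z_{α/2}).
d·√(n/2) = 0.36 × √(113/2) = 0.36 × 7.517 = 2.706.
z_β = 2.706 − 1.960 = 0.746.
Power = Φ(0.746) = 0.772.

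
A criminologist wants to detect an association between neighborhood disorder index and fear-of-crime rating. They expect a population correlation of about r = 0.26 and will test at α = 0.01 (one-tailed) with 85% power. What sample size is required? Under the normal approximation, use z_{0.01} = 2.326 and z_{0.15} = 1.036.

n = 163

Fisher's z: C = ½·ln((1+r)/(1−r)) = ½·ln(1.7027) = 0.2661.
n = ((z_{α} + z_β)/C)² + 3.
(2.326 + 1.036) / 0.2661 = 3.362 / 0.2661 = 12.634.
n = 12.634² + 3 = 159.63 + 3 = 162.6.
Round up.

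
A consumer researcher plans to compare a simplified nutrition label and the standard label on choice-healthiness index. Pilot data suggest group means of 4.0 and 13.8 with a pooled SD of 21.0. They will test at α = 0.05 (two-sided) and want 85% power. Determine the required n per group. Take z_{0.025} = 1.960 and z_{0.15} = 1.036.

Cohen's d = |M₁ − M₂| / SD_pooled = |4.0 − 13.8| / 21.0 = 9.8 / 21.0 = 0.467.
For two independent groups with equal n: n = 2·((z_{α/2} + z_β) / d)².
z_{α/2} + z_β = 1.960 + 1.036 = 2.996.
n = 2 × (2.996 / 0.467)² = 2 × 6.415² = 2 × 41.16 = 82.3.
Round up to the next whole participant.

n = 83 per group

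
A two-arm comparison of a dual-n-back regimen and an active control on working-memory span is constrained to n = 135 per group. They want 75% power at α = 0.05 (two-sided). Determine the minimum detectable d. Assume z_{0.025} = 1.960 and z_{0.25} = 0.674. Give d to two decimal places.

For two independent groups of n = 135 each: d_min = (z_{α/2} + z_β)·√(2/n).
z-sum = 1.960 + 0.674 = 2.634.
d_min = 2.634 × √(2/135) = 2.634 × 0.1217 = 0.321.

d_min ≈ 0.32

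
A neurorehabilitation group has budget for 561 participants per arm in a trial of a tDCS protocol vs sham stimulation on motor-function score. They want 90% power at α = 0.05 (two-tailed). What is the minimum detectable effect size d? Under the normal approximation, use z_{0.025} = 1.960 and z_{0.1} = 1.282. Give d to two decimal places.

For two independent groups of n = 561 each: d_min = (z_{α/2} + z_β)·√(2/n).
z-sum = 1.960 + 1.282 = 3.242.
d_min = 3.242 × √(2/561) = 3.242 × 0.0597 = 0.194.

d_min ≈ 0.19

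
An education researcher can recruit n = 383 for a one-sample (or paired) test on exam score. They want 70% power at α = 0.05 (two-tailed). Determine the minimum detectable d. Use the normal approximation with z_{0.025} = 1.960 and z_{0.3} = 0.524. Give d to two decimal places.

d_min ≈ 0.13

For a single sample (or paired design) of n = 383: d_min = (z_{α/2} + z_β)/√n.
z-sum = 1.960 + 0.524 = 2.484.
d_min = 2.484 / √383 = 2.484 / 19.570 = 0.127.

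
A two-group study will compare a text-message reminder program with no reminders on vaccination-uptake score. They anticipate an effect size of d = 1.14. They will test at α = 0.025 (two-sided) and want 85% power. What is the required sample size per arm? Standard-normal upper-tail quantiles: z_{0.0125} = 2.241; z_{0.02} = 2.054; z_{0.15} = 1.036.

n = 17 per group

For two independent groups with equal n: n = 2·((z_{α/2} + z_β) / d)².
z_{α/2} + z_β = 2.241 + 1.036 = 3.277.
n = 2 × (3.277 / 1.14)² = 2 × 2.875² = 2 × 8.26 = 16.5.
Round up to the next whole participant.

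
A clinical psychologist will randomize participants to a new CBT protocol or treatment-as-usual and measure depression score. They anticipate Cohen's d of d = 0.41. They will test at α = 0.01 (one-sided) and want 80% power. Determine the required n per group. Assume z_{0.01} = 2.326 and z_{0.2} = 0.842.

For two independent groups with equal n: n = 2·((z_{α} + z_β) / d)².
z_{α} + z_β = 2.326 + 0.842 = 3.168.
n = 2 × (3.168 / 0.41)² = 2 × 7.727² = 2 × 59.70 = 119.4.
Round up to the next whole participant.

n = 120 per group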